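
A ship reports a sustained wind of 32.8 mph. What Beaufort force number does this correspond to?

Beaufort force 7

32.8 mph = 14.7 m/s, which is Beaufort 7 (near gale, 13.9–17.1 m/s).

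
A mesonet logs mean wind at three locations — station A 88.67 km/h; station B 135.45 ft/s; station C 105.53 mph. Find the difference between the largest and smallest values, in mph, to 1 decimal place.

station A: 88.67 km/h = 55.097 mph.
station B: 135.45 ft/s = 92.352 mph.
Spread: 105.530 − 55.097 = 50.4 mph.

50.4 mph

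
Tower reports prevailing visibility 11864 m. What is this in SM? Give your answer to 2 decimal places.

1 m = 0.000621371 SM, so 11864 × 0.000621371 = 7.37 SM.

7.37 SM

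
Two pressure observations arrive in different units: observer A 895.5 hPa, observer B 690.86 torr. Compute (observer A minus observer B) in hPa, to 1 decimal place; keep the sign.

-25.6 hPa

observer B: 690.86 mmHg = 921.071 hPa.
Difference: 895.500 − 921.071 = -25.6 hPa.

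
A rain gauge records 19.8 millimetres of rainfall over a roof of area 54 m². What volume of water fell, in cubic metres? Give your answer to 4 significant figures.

1.069 cubic metres

1 mm over 1 m² is 1 L, so volume = 19.8 × 54 = 1069.2 L = 1.069 m³.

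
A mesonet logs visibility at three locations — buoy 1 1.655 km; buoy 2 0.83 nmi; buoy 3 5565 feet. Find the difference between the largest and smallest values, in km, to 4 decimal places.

0.1591 km

buoy 2: 0.83 nmi = 1.537160 km.
buoy 3: 5565 ft = 1.696212 km.
Spread: 1.696212 − 1.537160 = 0.1591 km.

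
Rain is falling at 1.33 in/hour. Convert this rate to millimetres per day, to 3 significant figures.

811 mm/day

1.33 in/hour × 25.4 mm/in × 24 hour/day = 811 mm/day.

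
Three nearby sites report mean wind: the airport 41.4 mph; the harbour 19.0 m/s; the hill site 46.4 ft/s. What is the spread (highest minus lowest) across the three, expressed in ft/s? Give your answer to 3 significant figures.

15.9 ft/s

the airport: 41.4 mph = 60.720 ft/s.
the harbour: 19.0 m/s = 62.336 ft/s.
Spread: 62.336 − 46.400 = 15.9 ft/s.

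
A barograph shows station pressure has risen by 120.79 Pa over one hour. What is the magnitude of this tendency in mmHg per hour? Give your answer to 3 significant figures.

120.79 Pa / 1 h × 0.00750062 mmHg/Pa = 0.906 mmHg/h.

0.906 mmHg per hour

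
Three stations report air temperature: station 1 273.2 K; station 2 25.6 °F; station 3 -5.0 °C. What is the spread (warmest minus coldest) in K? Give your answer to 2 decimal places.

station 1: 273.2 K = 0.050 °C.
station 2: 25.6 °F = -3.556 °C.
Spread: 0.050 − (-5.000) = 5.050 °C.

5.05 K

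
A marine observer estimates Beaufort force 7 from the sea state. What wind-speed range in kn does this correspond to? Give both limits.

Beaufort 7 (near gale) spans 28–33 knots.

28 to 33 kt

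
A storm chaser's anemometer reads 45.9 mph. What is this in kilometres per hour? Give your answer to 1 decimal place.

73.9 km/h

1 mph = 1.60934 km/h, so 45.9 × 1.60934 = 73.9 km/h.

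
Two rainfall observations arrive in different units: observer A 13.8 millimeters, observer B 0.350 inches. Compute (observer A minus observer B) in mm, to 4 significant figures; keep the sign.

observer B: 0.350 in = 8.89000 mm.
Difference: 13.80000 − 8.89000 = 4.910 mm.

4.910 mm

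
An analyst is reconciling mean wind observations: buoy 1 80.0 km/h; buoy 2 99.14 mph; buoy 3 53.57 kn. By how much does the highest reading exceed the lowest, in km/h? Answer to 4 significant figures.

buoy 2: 99.14 mph = 159.5504 km/h.
buoy 3: 53.57 kt = 99.2116 km/h.
Spread: 159.5504 − 80.0000 = 79.55 km/h.

79.55 km/h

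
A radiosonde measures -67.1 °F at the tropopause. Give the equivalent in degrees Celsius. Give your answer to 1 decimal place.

°C = (°F − 32) × 5/9 = (-67.1 − 32) / 1.8 = -55.1 °C.

-55.1 °C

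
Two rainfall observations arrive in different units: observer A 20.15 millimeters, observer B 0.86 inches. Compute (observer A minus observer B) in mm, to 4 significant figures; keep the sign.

-1.694 mm

observer B: 0.86 in = 21.84400 mm.
Difference: 20.15000 − 21.84400 = -1.694 mm.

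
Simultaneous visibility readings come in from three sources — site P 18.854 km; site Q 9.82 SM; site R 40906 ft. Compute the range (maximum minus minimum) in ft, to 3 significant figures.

21000 ft

site P: 18.854 km = 61856.96 ft.
site Q: 9.82 SM = 51849.60 ft.
Spread: 61856.96 − 40906.00 = 21000 ft.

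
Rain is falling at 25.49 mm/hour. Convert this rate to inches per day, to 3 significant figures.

24.1 in/day

25.49 mm/hour × 0.0393701 in/mm × 24 hour/day = 24.1 in/day.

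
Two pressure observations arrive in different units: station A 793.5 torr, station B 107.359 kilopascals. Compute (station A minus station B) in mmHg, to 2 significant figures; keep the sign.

station B: 107.359 kPa = 805.26 mmHg.
Difference: 793.50 − 805.26 = -12 mmHg.

-12 mmHg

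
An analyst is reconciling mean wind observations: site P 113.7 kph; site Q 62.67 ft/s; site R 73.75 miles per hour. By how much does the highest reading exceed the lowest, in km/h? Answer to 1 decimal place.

49.9 km/h

site Q: 62.67 ft/s = 68.767 km/h.
site R: 73.75 mph = 118.689 km/h.
Spread: 118.689 − 68.767 = 49.9 km/h.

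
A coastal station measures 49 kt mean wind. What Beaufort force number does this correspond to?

49 kt lies in the Beaufort 10 band (storm, 48–55 kt).

Beaufort force 10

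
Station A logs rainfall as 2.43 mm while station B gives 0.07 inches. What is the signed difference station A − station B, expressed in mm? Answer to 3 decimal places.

station B: 0.07 in = 1.77800 mm.
Difference: 2.43000 − 1.77800 = 0.652 mm.

0.652 mm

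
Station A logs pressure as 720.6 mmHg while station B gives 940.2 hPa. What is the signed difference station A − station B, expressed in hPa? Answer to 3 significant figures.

station A: 720.6 mmHg = 960.721 hPa.
Difference: 960.721 − 940.200 = 20.5 hPa.

20.5 hPa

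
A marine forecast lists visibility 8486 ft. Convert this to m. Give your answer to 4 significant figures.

2587 m

1 ft = 0.3048 m, so 8486 × 0.3048 = 2587 m.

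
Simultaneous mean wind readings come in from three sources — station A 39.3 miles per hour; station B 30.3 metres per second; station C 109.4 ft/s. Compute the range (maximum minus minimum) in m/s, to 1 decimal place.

station A: 39.3 mph = 17.569 m/s.
station C: 109.4 ft/s = 33.345 m/s.
Spread: 33.345 − 17.569 = 15.8 m/s.

15.8 m/s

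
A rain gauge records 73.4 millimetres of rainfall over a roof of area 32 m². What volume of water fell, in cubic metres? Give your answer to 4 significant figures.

1 mm over 1 m² is 1 L, so volume = 73.4 × 32 = 2348.8 L = 2.349 m³.

2.349 cubic metres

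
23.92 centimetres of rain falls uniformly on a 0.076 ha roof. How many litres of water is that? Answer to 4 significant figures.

181800 litres

Depth: 23.92 cm × 10 = 239.2 mm.
Area: 0.076 ha = 760 m².
1 mm over 1 m² is 1 L, so volume = 239.2 × 760 = 181792 L ≈ 181800 L.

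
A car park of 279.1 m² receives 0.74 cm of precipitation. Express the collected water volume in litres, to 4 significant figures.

Depth: 0.74 cm × 10 = 7.4 mm.
1 mm over 1 m² is 1 L, so volume = 7.4 × 279.1 = 2065.34 L ≈ 2065 L.

2065 litres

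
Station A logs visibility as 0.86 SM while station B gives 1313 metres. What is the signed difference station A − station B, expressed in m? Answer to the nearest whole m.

station A: 0.86 SM = 1384.04 m.
Difference: 1384.04 − 1313.00 = 71 m.

71 m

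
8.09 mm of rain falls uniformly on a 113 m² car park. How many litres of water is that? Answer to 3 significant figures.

1 mm over 1 m² is 1 L, so volume = 8.09 × 113 = 914.17 L ≈ 914 L.

914 litres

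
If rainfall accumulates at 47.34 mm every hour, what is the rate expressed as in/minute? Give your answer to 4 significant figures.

0.03106 in/minute

47.34 mm/hour × 0.0393701 in/mm × 0.0166667 hour/minute = 0.03106 in/minute.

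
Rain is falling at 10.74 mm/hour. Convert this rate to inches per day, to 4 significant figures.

10.74 mm/hour × 0.0393701 in/mm × 24 hour/day = 10.15 in/day.

10.15 in/day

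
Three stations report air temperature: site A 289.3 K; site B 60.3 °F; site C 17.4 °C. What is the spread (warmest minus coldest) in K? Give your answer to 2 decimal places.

1.68 K

site A: 289.3 K = 16.150 °C.
site B: 60.3 °F = 15.722 °C.
Spread: 17.400 − 15.722 = 1.678 °C.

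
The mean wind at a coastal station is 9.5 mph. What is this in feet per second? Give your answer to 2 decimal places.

13.93 ft/s

1 mph = 1.46667 ft/s, so 9.5 × 1.46667 = 13.93 ft/s.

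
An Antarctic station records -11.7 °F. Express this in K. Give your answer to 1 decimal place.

248.9 K

First to °C: -24.28 °C.
Then to K: 248.9 K.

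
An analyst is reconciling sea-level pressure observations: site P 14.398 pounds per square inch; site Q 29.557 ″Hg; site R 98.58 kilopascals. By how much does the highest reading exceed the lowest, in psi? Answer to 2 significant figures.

site Q: 29.557 inHg = 14.5170 psi.
site R: 98.58 kPa = 14.2978 psi.
Spread: 14.5170 − 14.2978 = 0.22 psi.

0.22 psi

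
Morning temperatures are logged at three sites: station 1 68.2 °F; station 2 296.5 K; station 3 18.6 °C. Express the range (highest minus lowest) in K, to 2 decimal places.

4.75 K

station 1: 68.2 °F = 20.111 °C.
station 2: 296.5 K = 23.350 °C.
Spread: 23.350 − 18.600 = 4.750 °C.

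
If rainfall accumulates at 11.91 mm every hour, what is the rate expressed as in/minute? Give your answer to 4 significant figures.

11.91 mm/hour × 0.0393701 in/mm × 0.0166667 hour/minute = 0.007815 in/minute.

0.007815 in/minute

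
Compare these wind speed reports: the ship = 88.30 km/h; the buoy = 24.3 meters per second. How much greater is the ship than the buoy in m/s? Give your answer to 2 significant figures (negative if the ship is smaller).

the ship: 88.30 km/h = 24.5278 m/s.
Difference: 24.5278 − 24.3000 = 0.23 m/s.

0.23 m/s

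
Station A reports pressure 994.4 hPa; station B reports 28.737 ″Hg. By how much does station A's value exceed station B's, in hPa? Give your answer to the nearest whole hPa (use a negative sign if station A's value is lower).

station B: 28.737 inHg = 973.15 hPa.
Difference: 994.40 − 973.15 = 21 hPa.

21 hPa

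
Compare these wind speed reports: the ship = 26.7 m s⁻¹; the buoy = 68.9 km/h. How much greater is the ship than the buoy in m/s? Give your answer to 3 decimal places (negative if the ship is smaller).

7.561 m/s

the buoy: 68.9 km/h = 19.13889 m/s.
Difference: 26.70000 − 19.13889 = 7.561 m/s.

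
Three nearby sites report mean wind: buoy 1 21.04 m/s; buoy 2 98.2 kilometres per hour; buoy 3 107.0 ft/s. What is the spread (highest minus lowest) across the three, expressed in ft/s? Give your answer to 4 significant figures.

37.97 ft/s

buoy 1: 21.04 m/s = 69.0289 ft/s.
buoy 2: 98.2 km/h = 89.4940 ft/s.
Spread: 107.0000 − 69.0289 = 37.97 ft/s.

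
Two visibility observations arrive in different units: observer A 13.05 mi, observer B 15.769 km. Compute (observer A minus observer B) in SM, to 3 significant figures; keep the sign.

3.25 SM

observer B: 15.769 km = 9.7984 SM.
Difference: 13.0500 − 9.7984 = 3.25 SM.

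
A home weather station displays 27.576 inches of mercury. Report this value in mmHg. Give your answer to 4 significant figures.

700.4 mmHg

1 inHg = 25.4 mmHg, so 27.576 × 25.4 = 700.4 mmHg.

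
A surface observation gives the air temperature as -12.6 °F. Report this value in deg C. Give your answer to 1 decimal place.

°C = (°F − 32) × 5/9 = (-12.6 − 32) / 1.8 = -24.8 °C.

-24.8 °C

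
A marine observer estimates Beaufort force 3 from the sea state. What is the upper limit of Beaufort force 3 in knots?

10 kt

Beaufort 3 (gentle breeze) spans 7–10 knots.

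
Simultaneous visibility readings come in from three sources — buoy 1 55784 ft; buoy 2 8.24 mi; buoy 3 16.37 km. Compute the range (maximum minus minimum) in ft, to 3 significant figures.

12300 ft

buoy 2: 8.24 SM = 43507.20 ft.
buoy 3: 16.37 km = 53707.35 ft.
Spread: 55784.00 − 43507.20 = 12300 ft.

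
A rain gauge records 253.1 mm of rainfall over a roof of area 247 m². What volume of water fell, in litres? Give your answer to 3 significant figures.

1 mm over 1 m² is 1 L, so volume = 253.1 × 247 = 62515.7 L ≈ 62500 L.

62500 litres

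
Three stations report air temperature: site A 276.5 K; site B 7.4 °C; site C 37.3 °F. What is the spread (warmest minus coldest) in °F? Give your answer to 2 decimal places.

site A: 276.5 K = 3.350 °C.
site C: 37.3 °F = 2.944 °C.
Spread: 7.400 − 2.944 = 4.456 °C = 8.02 °F.

8.02 °F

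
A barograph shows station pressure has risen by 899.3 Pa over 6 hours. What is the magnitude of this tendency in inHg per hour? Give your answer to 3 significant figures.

899.3 Pa / 6 h × 0.0002953 inHg/Pa = 0.0443 inHg/h.

0.0443 inHg per hour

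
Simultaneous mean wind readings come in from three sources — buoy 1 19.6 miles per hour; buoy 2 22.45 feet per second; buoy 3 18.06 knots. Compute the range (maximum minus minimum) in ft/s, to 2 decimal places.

buoy 1: 19.6 mph = 28.7467 ft/s.
buoy 3: 18.06 kt = 30.4818 ft/s.
Spread: 30.4818 − 22.4500 = 8.03 ft/s.

8.03 ft/s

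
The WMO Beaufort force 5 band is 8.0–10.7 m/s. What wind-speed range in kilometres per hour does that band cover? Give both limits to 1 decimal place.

28.8 to 38.5 km/h

8.0–10.7 m/s × 3.6 = 28.8–38.5 km/h.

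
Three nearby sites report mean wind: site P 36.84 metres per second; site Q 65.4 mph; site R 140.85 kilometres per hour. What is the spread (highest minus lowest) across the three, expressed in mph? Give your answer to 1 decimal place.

22.1 mph

site P: 36.84 m/s = 82.409 mph.
site R: 140.85 km/h = 87.520 mph.
Spread: 87.520 − 65.400 = 22.1 mph.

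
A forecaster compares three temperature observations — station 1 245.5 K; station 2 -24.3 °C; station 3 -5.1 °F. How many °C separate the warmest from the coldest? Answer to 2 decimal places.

station 1: 245.5 K = -27.650 °C.
station 3: -5.1 °F = -20.611 °C.
Spread: (-20.611) − (-27.650) = 7.039 °C.

7.04 °C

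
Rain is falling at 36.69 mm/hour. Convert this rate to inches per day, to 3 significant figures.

36.69 mm/hour × 0.0393701 in/mm × 24 hour/day = 34.7 in/day.

34.7 in/day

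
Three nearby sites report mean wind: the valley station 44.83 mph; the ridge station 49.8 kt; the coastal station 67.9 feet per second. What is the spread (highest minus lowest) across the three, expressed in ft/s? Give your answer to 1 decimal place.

the valley station: 44.83 mph = 65.751 ft/s.
the ridge station: 49.8 kt = 84.053 ft/s.
Spread: 84.053 − 65.751 = 18.3 ft/s.

18.3 ft/s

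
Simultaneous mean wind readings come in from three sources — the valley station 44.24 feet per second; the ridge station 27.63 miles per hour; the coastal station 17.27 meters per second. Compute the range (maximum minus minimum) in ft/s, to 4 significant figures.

the ridge station: 27.63 mph = 40.5240 ft/s.
the coastal station: 17.27 m/s = 56.6601 ft/s.
Spread: 56.6601 − 40.5240 = 16.14 ft/s.

16.14 ft/s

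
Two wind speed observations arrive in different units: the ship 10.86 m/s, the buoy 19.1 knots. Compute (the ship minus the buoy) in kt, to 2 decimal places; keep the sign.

the ship: 10.86 m/s = 21.1102 kt.
Difference: 21.1102 − 19.1000 = 2.01 kt.

2.01 kt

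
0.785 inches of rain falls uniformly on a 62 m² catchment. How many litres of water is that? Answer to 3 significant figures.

1240 litres

Depth: 0.785 in × 25.4 = 19.939 mm.
1 mm over 1 m² is 1 L, so volume = 19.939 × 62 = 1236.218 L ≈ 1240 L.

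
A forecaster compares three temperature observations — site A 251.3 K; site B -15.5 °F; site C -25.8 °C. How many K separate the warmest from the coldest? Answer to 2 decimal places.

4.54 K

site A: 251.3 K = -21.850 °C.
site B: -15.5 °F = -26.389 °C.
Spread: (-21.850) − (-26.389) = 4.539 °C.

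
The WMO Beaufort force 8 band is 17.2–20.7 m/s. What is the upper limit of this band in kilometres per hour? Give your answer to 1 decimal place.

74.5 km/h

17.2–20.7 m/s × 3.6 = 61.9–74.5 km/h.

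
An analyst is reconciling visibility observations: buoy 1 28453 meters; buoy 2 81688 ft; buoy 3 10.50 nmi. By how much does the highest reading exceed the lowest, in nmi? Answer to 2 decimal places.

4.86 nmi

buoy 1: 28453 m = 15.3634 nmi.
buoy 2: 81688 ft = 13.4441 nmi.
Spread: 15.3634 − 10.5000 = 4.86 nmi.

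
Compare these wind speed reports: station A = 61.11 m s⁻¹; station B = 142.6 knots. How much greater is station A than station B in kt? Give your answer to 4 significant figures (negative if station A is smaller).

-23.81 kt

station A: 61.11 m/s = 118.7883 kt.
Difference: 118.7883 − 142.6000 = -23.81 kt.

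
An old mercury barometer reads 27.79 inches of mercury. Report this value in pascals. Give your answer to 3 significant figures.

1 inHg = 3386.39 Pa, so 27.79 × 3386.39 = 94100 Pa.

94100 Pa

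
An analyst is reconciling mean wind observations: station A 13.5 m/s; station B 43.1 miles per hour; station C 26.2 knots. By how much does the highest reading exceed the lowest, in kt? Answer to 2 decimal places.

11.25 kt

station A: 13.5 m/s = 26.2419 kt.
station B: 43.1 mph = 37.4529 kt.
Spread: 37.4529 − 26.2000 = 11.25 kt.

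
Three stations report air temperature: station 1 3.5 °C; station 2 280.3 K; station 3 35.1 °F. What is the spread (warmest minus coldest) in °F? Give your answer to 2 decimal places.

9.77 °F

station 2: 280.3 K = 7.150 °C.
station 3: 35.1 °F = 1.722 °C.
Spread: 7.150 − 1.722 = 5.428 °C = 9.77 °F.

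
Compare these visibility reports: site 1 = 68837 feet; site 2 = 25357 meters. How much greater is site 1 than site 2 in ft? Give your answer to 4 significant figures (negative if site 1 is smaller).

-14360 ft

site 2: 25357 m = 83192.26 ft.
Difference: 68837.00 − 83192.26 = -14360 ft.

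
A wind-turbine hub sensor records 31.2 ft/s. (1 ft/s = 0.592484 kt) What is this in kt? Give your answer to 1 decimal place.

1 ft/s = 0.592484 kt, so 31.2 × 0.592484 = 18.5 kt.

18.5 kt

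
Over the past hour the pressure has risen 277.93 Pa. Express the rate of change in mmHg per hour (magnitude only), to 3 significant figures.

277.93 Pa / 1 h × 0.00750062 mmHg/Pa = 2.08 mmHg/h.

2.08 mmHg per hour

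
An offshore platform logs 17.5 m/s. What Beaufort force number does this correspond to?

17.5 m/s lies in the Beaufort 8 band (gale, 17.2–20.7 m/s).

Beaufort force 8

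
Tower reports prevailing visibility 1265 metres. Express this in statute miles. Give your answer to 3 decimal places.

1 m = 0.000621371 SM, so 1265 × 0.000621371 = 0.786 SM.

0.786 SM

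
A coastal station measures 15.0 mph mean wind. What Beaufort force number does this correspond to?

15.0 mph = 6.7 m/s, which is Beaufort 4 (moderate breeze, 5.5–7.9 m/s).

Beaufort force 4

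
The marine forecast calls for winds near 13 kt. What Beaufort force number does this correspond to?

Beaufort force 4

13 kt lies in the Beaufort 4 band (moderate breeze, 11–16 kt).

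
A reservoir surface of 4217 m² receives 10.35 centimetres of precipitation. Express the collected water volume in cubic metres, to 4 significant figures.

Depth: 10.35 cm × 10 = 103.5 mm.
1 mm over 1 m² is 1 L, so volume = 103.5 × 4217 = 436459.5 L = 436.5 m³.

436.5 cubic metres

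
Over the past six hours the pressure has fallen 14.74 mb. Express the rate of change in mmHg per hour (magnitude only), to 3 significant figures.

1.84 mmHg per hour

14.74 mb / 6 h × 0.750062 mmHg/mb = 1.84 mmHg/h.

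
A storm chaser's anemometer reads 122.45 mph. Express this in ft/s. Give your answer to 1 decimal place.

179.6 ft/s

1 mph = 1.46667 ft/s, so 122.45 × 1.46667 = 179.6 ft/s.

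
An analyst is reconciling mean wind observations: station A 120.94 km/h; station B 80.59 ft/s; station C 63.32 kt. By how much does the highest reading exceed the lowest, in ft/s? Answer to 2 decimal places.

station A: 120.94 km/h = 110.2180 ft/s.
station C: 63.32 kt = 106.8721 ft/s.
Spread: 110.2180 − 80.5900 = 29.63 ft/s.

29.63 ft/s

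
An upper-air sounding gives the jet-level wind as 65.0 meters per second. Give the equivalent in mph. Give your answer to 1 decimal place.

1 m/s = 2.23694 mph, so 65.0 × 2.23694 = 145.4 mph.

145.4 mph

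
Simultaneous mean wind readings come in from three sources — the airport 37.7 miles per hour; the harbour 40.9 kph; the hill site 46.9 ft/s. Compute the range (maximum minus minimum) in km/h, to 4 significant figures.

the airport: 37.7 mph = 60.6723 km/h.
the hill site: 46.9 ft/s = 51.4624 km/h.
Spread: 60.6723 − 40.9000 = 19.77 km/h.

19.77 km/h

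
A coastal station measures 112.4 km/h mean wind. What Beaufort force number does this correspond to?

112.4 km/h = 31.2 m/s, which is Beaufort 11 (violent storm, 28.5–32.6 m/s).

Beaufort force 11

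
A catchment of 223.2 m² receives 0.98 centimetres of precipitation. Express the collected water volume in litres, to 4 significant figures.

Depth: 0.98 cm × 10 = 9.8 mm.
1 mm over 1 m² is 1 L, so volume = 9.8 × 223.2 = 2187.36 L ≈ 2187 L.

2187 litres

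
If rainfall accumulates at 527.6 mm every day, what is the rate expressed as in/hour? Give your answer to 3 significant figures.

0.865 in/hour

527.6 mm/day × 0.0393701 in/mm × 0.0416667 day/hour = 0.865 in/hour.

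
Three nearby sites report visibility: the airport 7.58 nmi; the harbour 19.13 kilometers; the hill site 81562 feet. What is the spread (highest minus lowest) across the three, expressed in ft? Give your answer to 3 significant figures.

the airport: 7.58 nmi = 46056.96 ft.
the harbour: 19.13 km = 62762.47 ft.
Spread: 81562.00 − 46056.96 = 35500 ft.

35500 ft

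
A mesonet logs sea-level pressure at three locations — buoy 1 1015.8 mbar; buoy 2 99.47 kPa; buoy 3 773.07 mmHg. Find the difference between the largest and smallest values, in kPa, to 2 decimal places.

3.60 kPa

buoy 1: 1015.8 mb = 101.5800 kPa.
buoy 3: 773.07 mmHg = 103.0675 kPa.
Spread: 103.0675 − 99.4700 = 3.60 kPa.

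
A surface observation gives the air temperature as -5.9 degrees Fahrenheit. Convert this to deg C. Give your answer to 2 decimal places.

°C = (°F − 32) × 5/9 = (-5.9 − 32) / 1.8 = -21.06 °C.

-21.06 °C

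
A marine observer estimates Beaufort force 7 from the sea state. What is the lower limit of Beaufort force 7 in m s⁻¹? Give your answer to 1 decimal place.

Beaufort 7 (near gale) spans 13.9–17.1 m/s.

13.9 m/s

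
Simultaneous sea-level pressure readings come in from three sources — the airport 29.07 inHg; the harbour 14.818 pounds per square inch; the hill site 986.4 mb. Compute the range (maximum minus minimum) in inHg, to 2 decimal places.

1.10 inHg

the harbour: 14.818 psi = 30.1698 inHg.
the hill site: 986.4 mb = 29.1284 inHg.
Spread: 30.1698 − 29.0700 = 1.10 inHg.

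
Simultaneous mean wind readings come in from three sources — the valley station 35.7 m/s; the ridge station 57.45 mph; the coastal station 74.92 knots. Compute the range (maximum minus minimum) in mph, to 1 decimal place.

28.8 mph

the valley station: 35.7 m/s = 79.859 mph.
the coastal station: 74.92 kt = 86.216 mph.
Spread: 86.216 − 57.450 = 28.8 mph.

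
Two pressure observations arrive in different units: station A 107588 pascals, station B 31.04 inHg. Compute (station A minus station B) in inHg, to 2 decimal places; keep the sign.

0.73 inHg

station A: 107588 Pa = 31.7707 inHg.
Difference: 31.7707 − 31.0400 = 0.73 inHg.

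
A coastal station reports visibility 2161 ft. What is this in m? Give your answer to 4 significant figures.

1 ft = 0.3048 m, so 2161 × 0.3048 = 658.7 m.

658.7 m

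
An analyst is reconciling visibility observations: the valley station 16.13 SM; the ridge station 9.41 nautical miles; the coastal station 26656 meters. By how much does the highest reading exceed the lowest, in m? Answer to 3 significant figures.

the valley station: 16.13 SM = 25958.72 m.
the ridge station: 9.41 nmi = 17427.32 m.
Spread: 26656.00 − 17427.32 = 9230 m.

9230 m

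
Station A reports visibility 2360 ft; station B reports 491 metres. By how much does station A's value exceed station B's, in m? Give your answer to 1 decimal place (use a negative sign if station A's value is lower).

228.3 m

station A: 2360 ft = 719.328 m.
Difference: 719.328 − 491.000 = 228.3 m.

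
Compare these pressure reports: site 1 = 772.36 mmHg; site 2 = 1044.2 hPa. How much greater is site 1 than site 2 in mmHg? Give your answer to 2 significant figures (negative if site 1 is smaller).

site 2: 1044.2 hPa = 783.21 mmHg.
Difference: 772.36 − 783.21 = -11 mmHg.

-11 mmHg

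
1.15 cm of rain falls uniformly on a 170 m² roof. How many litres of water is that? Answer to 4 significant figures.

Depth: 1.15 cm × 10 = 11.5 mm.
1 mm over 1 m² is 1 L, so volume = 11.5 × 170 = 1955 L.

1955 litres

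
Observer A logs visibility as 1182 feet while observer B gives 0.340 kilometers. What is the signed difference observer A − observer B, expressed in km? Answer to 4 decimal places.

0.0203 km

observer A: 1182 ft = 0.360274 km.
Difference: 0.360274 − 0.340000 = 0.0203 km.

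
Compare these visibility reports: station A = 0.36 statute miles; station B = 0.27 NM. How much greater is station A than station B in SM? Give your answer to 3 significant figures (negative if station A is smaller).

0.0493 SM

station B: 0.27 nmi = 0.310710 SM.
Difference: 0.360000 − 0.310710 = 0.0493 SM.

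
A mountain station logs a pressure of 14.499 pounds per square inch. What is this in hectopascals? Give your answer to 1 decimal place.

1 psi = 68.9476 hPa, so 14.499 × 68.9476 = 999.7 hPa.

999.7 hPa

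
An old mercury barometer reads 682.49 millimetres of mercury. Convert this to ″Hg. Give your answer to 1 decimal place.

26.9 inHg

1 mmHg = 0.0393701 inHg, so 682.49 × 0.0393701 = 26.9 inHg.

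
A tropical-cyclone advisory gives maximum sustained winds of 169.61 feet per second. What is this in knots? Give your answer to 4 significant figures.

100.5 kt

1 ft/s = 0.592484 kt, so 169.61 × 0.592484 = 100.5 kt.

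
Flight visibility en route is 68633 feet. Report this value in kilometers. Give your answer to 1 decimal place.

1 ft = 0.0003048 km, so 68633 × 0.0003048 = 20.9 km.

20.9 km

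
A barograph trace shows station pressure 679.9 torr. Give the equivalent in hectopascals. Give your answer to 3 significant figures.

906 hPa

1 mmHg = 1.33322 hPa, so 679.9 × 1.33322 = 906 hPa.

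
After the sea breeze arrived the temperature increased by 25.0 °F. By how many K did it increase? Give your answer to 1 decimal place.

13.9 K

A change of 1 °C equals a change of 1.8 °F: ΔK = 25.0 × 0.5556 = 13.9 K.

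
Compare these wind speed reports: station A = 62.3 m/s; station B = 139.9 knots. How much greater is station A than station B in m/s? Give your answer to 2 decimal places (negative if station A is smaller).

-9.67 m/s

station B: 139.9 kt = 71.9708 m/s.
Difference: 62.3000 − 71.9708 = -9.67 m/s.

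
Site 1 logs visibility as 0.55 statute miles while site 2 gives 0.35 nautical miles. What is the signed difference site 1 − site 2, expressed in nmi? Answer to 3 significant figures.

site 1: 0.55 SM = 0.47794 nmi.
Difference: 0.47794 − 0.35000 = 0.128 nmi.

0.128 nmi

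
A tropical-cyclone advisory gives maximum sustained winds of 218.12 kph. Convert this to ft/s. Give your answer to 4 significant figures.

198.8 ft/s

1 km/h = 0.911344 ft/s, so 218.12 × 0.911344 = 198.8 ft/s.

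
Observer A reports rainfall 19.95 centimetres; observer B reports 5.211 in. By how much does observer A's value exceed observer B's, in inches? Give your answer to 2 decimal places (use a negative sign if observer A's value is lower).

2.64 in

observer A: 19.95 cm = 7.8543 in.
Difference: 7.8543 − 5.2110 = 2.64 in.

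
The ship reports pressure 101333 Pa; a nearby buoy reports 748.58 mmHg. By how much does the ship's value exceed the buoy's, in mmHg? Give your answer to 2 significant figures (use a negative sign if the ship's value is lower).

the ship: 101333 Pa = 760.06 mmHg.
Difference: 760.06 − 748.58 = 11 mmHg.

11 mmHg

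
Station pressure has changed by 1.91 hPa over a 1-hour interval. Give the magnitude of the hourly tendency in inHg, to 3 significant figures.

1.91 hPa / 1 h × 0.02953 inHg/hPa = 0.0564 inHg/h.

0.0564 inHg per hour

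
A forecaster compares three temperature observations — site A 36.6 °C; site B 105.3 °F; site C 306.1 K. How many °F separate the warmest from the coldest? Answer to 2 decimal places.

13.99 °F

site B: 105.3 °F = 40.722 °C.
site C: 306.1 K = 32.950 °C.
Spread: 40.722 − 32.950 = 7.772 °C = 13.99 °F.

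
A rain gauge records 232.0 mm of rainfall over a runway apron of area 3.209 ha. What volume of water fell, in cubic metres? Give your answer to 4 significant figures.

7445 cubic metres

Area: 3.209 ha = 32090 m².
1 mm over 1 m² is 1 L, so volume = 232 × 32090 = 7444880 L = 7445 m³.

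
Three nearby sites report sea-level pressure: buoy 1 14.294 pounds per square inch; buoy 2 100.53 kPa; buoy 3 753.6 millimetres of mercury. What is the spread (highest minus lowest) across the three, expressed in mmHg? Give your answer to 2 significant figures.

buoy 1: 14.294 psi = 739.21 mmHg.
buoy 2: 100.53 kPa = 754.04 mmHg.
Spread: 754.04 − 739.21 = 15 mmHg.

15 mmHg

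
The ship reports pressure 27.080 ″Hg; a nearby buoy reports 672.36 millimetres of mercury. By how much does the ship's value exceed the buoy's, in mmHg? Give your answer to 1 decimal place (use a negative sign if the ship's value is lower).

the ship: 27.080 inHg = 687.832 mmHg.
Difference: 687.832 − 672.360 = 15.5 mmHg.

15.5 mmHg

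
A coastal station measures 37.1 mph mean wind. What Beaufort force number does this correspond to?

Beaufort force 7

37.1 mph = 16.6 m/s, which is Beaufort 7 (near gale, 13.9–17.1 m/s).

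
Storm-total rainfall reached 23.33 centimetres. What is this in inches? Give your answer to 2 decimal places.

9.19 in

1 cm = 0.393701 in, so 23.33 × 0.393701 = 9.19 in.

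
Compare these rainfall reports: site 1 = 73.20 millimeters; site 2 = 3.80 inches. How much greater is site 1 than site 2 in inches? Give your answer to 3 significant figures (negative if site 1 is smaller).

-0.918 in

site 1: 73.20 mm = 2.88189 in.
Difference: 2.88189 − 3.80000 = -0.918 in.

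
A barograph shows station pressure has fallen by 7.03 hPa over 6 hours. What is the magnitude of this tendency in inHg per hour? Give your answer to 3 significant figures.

7.03 hPa / 6 h × 0.02953 inHg/hPa = 0.0346 inHg/h.

0.0346 inHg per hour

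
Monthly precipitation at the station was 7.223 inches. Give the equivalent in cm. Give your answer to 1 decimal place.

1 in = 2.54 cm, so 7.223 × 2.54 = 18.3 cm.

18.3 cm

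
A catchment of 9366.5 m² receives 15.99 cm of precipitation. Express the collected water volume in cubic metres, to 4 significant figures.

1498 cubic metres

Depth: 15.99 cm × 10 = 159.9 mm.
1 mm over 1 m² is 1 L, so volume = 159.9 × 9366.5 = 1497703.4 L = 1498 m³.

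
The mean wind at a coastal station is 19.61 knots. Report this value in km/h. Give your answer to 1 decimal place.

36.3 km/h

1 kt = 1.852 km/h, so 19.61 × 1.852 = 36.3 km/h.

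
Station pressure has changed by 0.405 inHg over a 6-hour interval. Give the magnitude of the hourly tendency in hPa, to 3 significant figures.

2.29 hPa per hour

0.405 inHg / 6 h × 33.8639 hPa/inHg = 2.29 hPa/h.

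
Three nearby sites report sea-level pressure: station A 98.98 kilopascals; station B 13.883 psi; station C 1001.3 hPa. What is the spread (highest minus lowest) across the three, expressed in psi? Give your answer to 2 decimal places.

station A: 98.98 kPa = 14.3558 psi.
station C: 1001.3 hPa = 14.5226 psi.
Spread: 14.5226 − 13.8830 = 0.64 psi.

0.64 psi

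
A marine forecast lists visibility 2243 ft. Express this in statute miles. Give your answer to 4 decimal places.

0.4248 SM

1 ft = 0.000189394 SM, so 2243 × 0.000189394 = 0.4248 SM.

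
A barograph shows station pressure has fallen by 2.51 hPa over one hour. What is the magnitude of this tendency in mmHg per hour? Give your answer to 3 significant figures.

1.88 mmHg per hour

2.51 hPa / 1 h × 0.750062 mmHg/hPa = 1.88 mmHg/h.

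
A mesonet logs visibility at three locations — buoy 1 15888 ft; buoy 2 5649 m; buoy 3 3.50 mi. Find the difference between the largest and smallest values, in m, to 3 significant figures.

806 m

buoy 1: 15888 ft = 4842.66 m.
buoy 3: 3.50 SM = 5632.70 m.
Spread: 5649.00 − 4842.66 = 806 m.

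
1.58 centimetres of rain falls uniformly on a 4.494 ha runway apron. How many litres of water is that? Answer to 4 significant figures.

710100 litres

Depth: 1.58 cm × 10 = 15.8 mm.
Area: 4.494 ha = 44940 m².
1 mm over 1 m² is 1 L, so volume = 15.8 × 44940 = 710052 L ≈ 710100 L.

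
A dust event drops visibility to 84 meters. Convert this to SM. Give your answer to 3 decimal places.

1 m = 0.000621371 SM, so 84 × 0.000621371 = 0.052 SM.

0.052 SM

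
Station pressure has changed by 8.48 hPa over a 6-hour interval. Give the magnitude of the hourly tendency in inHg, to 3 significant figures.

8.48 hPa / 6 h × 0.02953 inHg/hPa = 0.0417 inHg/h.

0.0417 inHg per hour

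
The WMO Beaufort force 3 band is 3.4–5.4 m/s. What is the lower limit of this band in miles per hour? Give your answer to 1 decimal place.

7.6 mph

3.4–5.4 m/s × 2.237 = 7.6–12.1 mph.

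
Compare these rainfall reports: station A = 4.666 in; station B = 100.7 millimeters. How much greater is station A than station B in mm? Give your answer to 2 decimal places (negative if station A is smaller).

17.82 mm

station A: 4.666 in = 118.5164 mm.
Difference: 118.5164 − 100.7000 = 17.82 mm.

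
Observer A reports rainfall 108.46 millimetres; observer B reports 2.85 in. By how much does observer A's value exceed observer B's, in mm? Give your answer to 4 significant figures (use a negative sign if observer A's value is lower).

36.07 mm

observer B: 2.85 in = 72.3900 mm.
Difference: 108.4600 − 72.3900 = 36.07 mm.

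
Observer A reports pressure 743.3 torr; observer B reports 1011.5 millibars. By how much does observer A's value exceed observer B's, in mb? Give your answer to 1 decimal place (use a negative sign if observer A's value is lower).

-20.5 mb

observer A: 743.3 mmHg = 990.985 mb.
Difference: 990.985 − 1011.500 = -20.5 mb.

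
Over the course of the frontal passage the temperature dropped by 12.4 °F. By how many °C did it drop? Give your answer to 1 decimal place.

A change of 1 °C equals a change of 1.8 °F: Δ°C = 12.4 × 0.5556 = 6.9 °C.

6.9 °C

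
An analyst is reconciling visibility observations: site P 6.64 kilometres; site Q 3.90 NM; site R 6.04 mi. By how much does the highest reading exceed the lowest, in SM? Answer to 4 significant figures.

1.914 SM

site P: 6.64 km = 4.12590 SM.
site Q: 3.90 nmi = 4.48804 SM.
Spread: 6.04000 − 4.12590 = 1.914 SM.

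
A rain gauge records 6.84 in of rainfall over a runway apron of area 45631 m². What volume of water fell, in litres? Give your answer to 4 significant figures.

7928000 litres

Depth: 6.84 in × 25.4 = 173.736 mm.
1 mm over 1 m² is 1 L, so volume = 173.736 × 45631 = 7927747.4 L ≈ 7928000 L.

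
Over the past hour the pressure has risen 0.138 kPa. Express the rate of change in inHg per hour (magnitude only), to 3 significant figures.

0.138 kPa / 1 h × 0.2953 inHg/kPa = 0.0408 inHg/h.

0.0408 inHg per hour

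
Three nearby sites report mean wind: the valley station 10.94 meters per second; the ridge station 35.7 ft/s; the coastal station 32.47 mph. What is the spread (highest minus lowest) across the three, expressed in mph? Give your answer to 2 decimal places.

the valley station: 10.94 m/s = 24.4721 mph.
the ridge station: 35.7 ft/s = 24.3409 mph.
Spread: 32.4700 − 24.3409 = 8.13 mph.

8.13 mph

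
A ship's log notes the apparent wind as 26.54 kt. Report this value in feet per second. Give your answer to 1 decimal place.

44.8 ft/s

1 kt = 1.68781 ft/s, so 26.54 × 1.68781 = 44.8 ft/s.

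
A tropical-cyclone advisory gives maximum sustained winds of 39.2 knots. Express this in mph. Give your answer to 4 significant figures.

45.11 mph

1 kt = 1.15078 mph, so 39.2 × 1.15078 = 45.11 mph.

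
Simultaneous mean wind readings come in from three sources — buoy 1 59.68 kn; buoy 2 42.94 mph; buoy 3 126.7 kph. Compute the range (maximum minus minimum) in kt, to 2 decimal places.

buoy 2: 42.94 mph = 37.3138 kt.
buoy 3: 126.7 km/h = 68.4125 kt.
Spread: 68.4125 − 37.3138 = 31.10 kt.

31.10 kt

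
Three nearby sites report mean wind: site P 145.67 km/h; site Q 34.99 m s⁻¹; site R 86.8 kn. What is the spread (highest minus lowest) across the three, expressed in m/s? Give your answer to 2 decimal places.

site P: 145.67 km/h = 40.4639 m/s.
site R: 86.8 kt = 44.6538 m/s.
Spread: 44.6538 − 34.9900 = 9.66 m/s.

9.66 m/s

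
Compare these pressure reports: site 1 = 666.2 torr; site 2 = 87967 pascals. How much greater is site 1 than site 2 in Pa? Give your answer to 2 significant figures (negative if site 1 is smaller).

850 Pa

site 1: 666.2 mmHg = 88819.37 Pa.
Difference: 88819.37 − 87967.00 = 850 Pa.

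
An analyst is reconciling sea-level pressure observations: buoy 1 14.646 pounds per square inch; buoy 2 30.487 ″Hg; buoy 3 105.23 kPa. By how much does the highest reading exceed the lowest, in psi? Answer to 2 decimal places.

buoy 2: 30.487 inHg = 14.9738 psi.
buoy 3: 105.23 kPa = 15.2623 psi.
Spread: 15.2623 − 14.6460 = 0.62 psi.

0.62 psi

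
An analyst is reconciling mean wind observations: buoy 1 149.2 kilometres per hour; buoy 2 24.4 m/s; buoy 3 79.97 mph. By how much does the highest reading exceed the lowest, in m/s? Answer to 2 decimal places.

17.04 m/s

buoy 1: 149.2 km/h = 41.4444 m/s.
buoy 3: 79.97 mph = 35.7498 m/s.
Spread: 41.4444 − 24.4000 = 17.04 m/s.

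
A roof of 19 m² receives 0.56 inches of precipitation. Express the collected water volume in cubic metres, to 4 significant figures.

Depth: 0.56 in × 25.4 = 14.224 mm.
1 mm over 1 m² is 1 L, so volume = 14.224 × 19 = 270.256 L = 0.2703 m³.

0.2703 cubic metres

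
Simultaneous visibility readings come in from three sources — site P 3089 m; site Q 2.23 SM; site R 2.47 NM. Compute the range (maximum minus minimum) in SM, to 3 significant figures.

site P: 3089 m = 1.91942 SM.
site R: 2.47 nmi = 2.84243 SM.
Spread: 2.84243 − 1.91942 = 0.923 SM.

0.923 SM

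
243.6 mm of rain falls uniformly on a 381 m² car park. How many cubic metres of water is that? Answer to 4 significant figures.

1 mm over 1 m² is 1 L, so volume = 243.6 × 381 = 92811.6 L = 92.81 m³.

92.81 cubic metres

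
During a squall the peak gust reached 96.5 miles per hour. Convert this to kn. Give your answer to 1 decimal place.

83.9 kt

1 mph = 0.868976 kt, so 96.5 × 0.868976 = 83.9 kt.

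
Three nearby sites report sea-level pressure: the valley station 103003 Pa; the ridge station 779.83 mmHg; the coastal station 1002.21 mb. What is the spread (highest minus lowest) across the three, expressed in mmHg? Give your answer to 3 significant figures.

the valley station: 103003 Pa = 772.586 mmHg.
the coastal station: 1002.21 mb = 751.719 mmHg.
Spread: 779.830 − 751.719 = 28.1 mmHg.

28.1 mmHg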